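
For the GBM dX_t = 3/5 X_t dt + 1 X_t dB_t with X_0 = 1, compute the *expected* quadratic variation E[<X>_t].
E[<X>_t] = 5*exp(11*t/5)/11 - 5/11

<X>_t = int_0^t (1 * X_s)^2 ds. Taking expectation inside the integral: E[<X>_t] = 1^2 * int_0^t E[X_s^2] ds. For GBM, E[X_s^2] = x_0^2 * exp((2 mu + sigma^2) s). Integrating:
  E[<X>_t] = 1^2 * 1^2 * (exp((2*(3/5) + 1^2) t) - 1) / (2*(3/5) + 1^2)
           = 1^2 * 1^2 * (exp((11/5) t) - 1) / (11/5) = 5*exp(11*t/5)/11 - 5/11.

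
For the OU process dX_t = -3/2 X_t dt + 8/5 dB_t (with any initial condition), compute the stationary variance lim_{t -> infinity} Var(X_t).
lim Var(X_t) = 64/75

The OU SDE dX = -theta X dt + sigma dB admits the integrating factor exp(theta t): d(exp(theta t) X_t) = sigma exp(theta t) dB_t. Integrating from 0 to t gives X_t = x_0 * exp(-theta t) + sigma * int_0^t exp(-theta (t-s)) dB_s for any initial x_0. The Itô integral has variance (by the Itô isometry) sigma^2 * int_0^t exp(-2 theta (t - s)) ds = sigma^2 * (1 - exp(-2 theta t)) / (2 theta), independent of x_0.
With theta = 3/2, sigma = 8/5:
  Var(X_t) = (8/5)^2 * (1 - exp(-2*3/2 t)) / (2 * 3/2) = 64/75 - 64*exp(-3*t)/75.
As t -> infinity, exp(-2*3/2 t) -> 0, so the stationary variance is sigma^2 / (2 theta) = 64/75.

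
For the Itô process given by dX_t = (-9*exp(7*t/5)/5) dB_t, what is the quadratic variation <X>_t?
<X>_t = 81*exp(14*t/5)/70 - 81/70

For an Itô process dX_t = a(t) dt + b(t) dB_t, the quadratic variation is <X>_t = int_0^t b(s)^2 ds (the drift term does not contribute). Here b(s) = -9*exp(7*s/5)/5, so
  b(s)^2 = 81*exp(14*s/5)/25.
Integrating from 0 to t:
  <X>_t = int_0^t (81*exp(14*s/5)/25) ds = 81*exp(14*t/5)/70 - 81/70.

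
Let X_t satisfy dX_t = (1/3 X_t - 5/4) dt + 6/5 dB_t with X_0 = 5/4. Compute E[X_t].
E[X_t] = 15/4 - 5*exp(t/3)/2

Taking expectations and using E[dB_t] = 0, the mean m(t) = E[X_t] satisfies the ODE m'(t) = a m(t) + b with m(0) = x_0. With a = 1/3, b = -5/4, x_0 = 5/4, the solution is
  m(t) = x_0 * exp(a t) + (b/a) * (exp(a t) - 1)
       = (5/4) * exp((1/3) t) + ((-5/4)/(1/3)) * (exp((1/3) t) - 1)
       = 15/4 - 5*exp(t/3)/2.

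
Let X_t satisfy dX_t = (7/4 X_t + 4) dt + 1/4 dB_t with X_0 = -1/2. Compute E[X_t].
E[X_t] = 25*exp(7*t/4)/14 - 16/7

Taking expectations and using E[dB_t] = 0, the mean m(t) = E[X_t] satisfies the ODE m'(t) = a m(t) + b with m(0) = x_0. With a = 7/4, b = 4, x_0 = -1/2, the solution is
  m(t) = x_0 * exp(a t) + (b/a) * (exp(a t) - 1)
       = (-1/2) * exp((7/4) t) + (4/(7/4)) * (exp((7/4) t) - 1)
       = 25*exp(7*t/4)/14 - 16/7.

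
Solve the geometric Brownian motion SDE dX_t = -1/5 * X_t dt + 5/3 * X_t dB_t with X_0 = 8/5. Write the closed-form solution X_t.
X_t = 8/5 * exp((-143/90) * t + (5/3) * B_t)

For GBM dX = mu X dt + sigma X dB with X_0 = x_0, apply Itô to Y = log X: dY = (mu - sigma^2/2) dt + sigma dB, so Y_t = log(x_0) + (mu - sigma^2/2) t + sigma B_t and hence X_t = x_0 * exp((mu - sigma^2/2) t + sigma B_t).
With mu = -1/5, sigma = 5/3, x_0 = 8/5, this gives:
  X_t = 8/5 * exp((-143/90) * t + (5/3) * B_t).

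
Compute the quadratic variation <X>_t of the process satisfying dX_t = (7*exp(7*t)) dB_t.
<X>_t = 7*exp(14*t)/2 - 7/2

For an Itô process dX_t = a(t) dt + b(t) dB_t, the quadratic variation is <X>_t = int_0^t b(s)^2 ds (the drift term does not contribute). Here b(s) = 7*exp(7*s), so
  b(s)^2 = 49*exp(14*s).
Integrating from 0 to t:
  <X>_t = int_0^t (49*exp(14*s)) ds = 7*exp(14*t)/2 - 7/2.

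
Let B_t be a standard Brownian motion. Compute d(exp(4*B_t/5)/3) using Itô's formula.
d(exp(4*B_t/5)/3) = (8*exp(4*B_t/5)/75) dt + (4*exp(4*B_t/5)/15) dB_t

Itô's formula for f(B_t) gives d f(B_t) = f'(B_t) dB_t + (1/2) f''(B_t) dt. Compute derivatives of f(x) = exp(4*x/5)/3:
  f'(x)  = 4*exp(4*x/5)/15
  f''(x) = 16*exp(4*x/5)/75
Substitute x = B_t and multiply the f'' term by 1/2:
  drift     = (1/2) * (16*exp(4*x/5)/75) evaluated at B_t = 8*exp(4*B_t/5)/75
  diffusion = (4*exp(4*x/5)/15) evaluated at B_t = 4*exp(4*B_t/5)/15
Therefore d(exp(4*B_t/5)/3) = (8*exp(4*B_t/5)/75) dt + (4*exp(4*B_t/5)/15) dB_t.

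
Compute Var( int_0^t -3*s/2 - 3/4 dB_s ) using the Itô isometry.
Var = 3*t*(4*t^2 + 6*t + 3)/16

The Itô integral of a deterministic integrand f(s) has mean 0 because each increment f(s) * (B_{s+ds} - B_s) has mean 0. By the Itô isometry:
  Var( int_0^t f(s) dB_s ) = E[ (int_0^t f(s) dB_s)^2 ] = int_0^t f(s)^2 ds.
Here f(s) = -3*s/2 - 3/4, so f(s)^2 = 9*(2*s + 1)^2/16. Integrate:
  int_0^t (9*(2*s + 1)^2/16) ds = 3*t*(4*t^2 + 6*t + 3)/16.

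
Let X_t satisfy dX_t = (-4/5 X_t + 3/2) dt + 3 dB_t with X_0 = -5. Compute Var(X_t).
Var(X_t) = 45/8 - 45*exp(-8*t/5)/8

The variance V(t) = Var(X_t) satisfies V'(t) = 2 a V(t) + c^2 with V(0) = 0 (drift coefficient is linear in X, diffusion is constant). With a = -4/5, c = 3, the solution is
  V(t) = (c^2 / (2 a)) * (exp(2 a t) - 1)
       = (3^2 / (2*(-4/5))) * (exp((-8/5) t) - 1)
       = 45/8 - 45*exp(-8*t/5)/8.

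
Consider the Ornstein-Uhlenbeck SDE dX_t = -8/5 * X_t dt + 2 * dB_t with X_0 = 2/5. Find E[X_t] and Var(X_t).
E[X_t] = 2*exp(-8*t/5)/5; Var(X_t) = 5/4 - 5*exp(-16*t/5)/4

The OU SDE dX = -theta X dt + sigma dB admits the integrating factor exp(theta t): d(exp(theta t) X_t) = sigma exp(theta t) dB_t. Integrating from 0 to t:
  X_t = x_0 * exp(-theta t) + sigma * int_0^t exp(-theta (t-s)) dB_s.
The Itô integral has mean 0 and (by the Itô isometry) variance sigma^2 * int_0^t exp(-2 theta (t - s)) ds = sigma^2 * (1 - exp(-2 theta t)) / (2 theta).
With theta = 8/5, sigma = 2, x_0 = 2/5:
  E[X_t] = 2/5 * exp(-8/5 t) = 2*exp(-8*t/5)/5
  Var(X_t) = (2)^2 * (1 - exp(-2*8/5 t)) / (2 * 8/5) = 5/4 - 5*exp(-16*t/5)/4.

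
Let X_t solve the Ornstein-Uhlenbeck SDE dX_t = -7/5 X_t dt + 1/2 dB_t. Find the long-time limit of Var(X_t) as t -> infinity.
lim Var(X_t) = 5/56

The OU SDE dX = -theta X dt + sigma dB admits the integrating factor exp(theta t): d(exp(theta t) X_t) = sigma exp(theta t) dB_t. Integrating from 0 to t gives X_t = x_0 * exp(-theta t) + sigma * int_0^t exp(-theta (t-s)) dB_s for any initial x_0. The Itô integral has variance (by the Itô isometry) sigma^2 * int_0^t exp(-2 theta (t - s)) ds = sigma^2 * (1 - exp(-2 theta t)) / (2 theta), independent of x_0.
With theta = 7/5, sigma = 1/2:
  Var(X_t) = (1/2)^2 * (1 - exp(-2*7/5 t)) / (2 * 7/5) = 5/56 - 5*exp(-14*t/5)/56.
As t -> infinity, exp(-2*7/5 t) -> 0, so the stationary variance is sigma^2 / (2 theta) = 5/56.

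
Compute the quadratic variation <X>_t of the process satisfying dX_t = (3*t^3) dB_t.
<X>_t = 9*t^7/7

For an Itô process dX_t = a(t) dt + b(t) dB_t, the quadratic variation is <X>_t = int_0^t b(s)^2 ds (the drift term does not contribute). Here b(s) = 3*s^3, so
  b(s)^2 = 9*s^6.
Integrating from 0 to t:
  <X>_t = int_0^t (9*s^6) ds = 9*t^7/7.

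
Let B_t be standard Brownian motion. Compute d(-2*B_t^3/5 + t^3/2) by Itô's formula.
d(-2*B_t^3/5 + t^3/2) = (-6*B_t/5 + 3*t^2/2) dt + (-6*B_t^2/5) dB_t

Itô's formula for f(t, x): d f(t, B_t) = (f_t + (1/2) f_xx) dt + f_x dB_t. Compute partials of f(t, x) = t^3/2 - 2*x^3/5:
  f_t(t,x)  = 3*t^2/2
  f_x(t,x)  = -6*x^2/5
  f_xx(t,x) = -12*x/5
Assemble drift = f_t + (1/2) f_xx = 3*t^2/2 - 6*x/5 and diffusion = f_x = -6*x^2/5. Substituting x = B_t:
  d(-2*B_t^3/5 + t^3/2) = (-6*B_t/5 + 3*t^2/2) dt + (-6*B_t^2/5) dB_t.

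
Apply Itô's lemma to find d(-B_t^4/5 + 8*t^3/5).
d(-B_t^4/5 + 8*t^3/5) = (-6*B_t^2/5 + 24*t^2/5) dt + (-4*B_t^3/5) dB_t

Itô's formula for f(t, x): d f(t, B_t) = (f_t + (1/2) f_xx) dt + f_x dB_t. Compute partials of f(t, x) = 8*t^3/5 - x^4/5:
  f_t(t,x)  = 24*t^2/5
  f_x(t,x)  = -4*x^3/5
  f_xx(t,x) = -12*x^2/5
Assemble drift = f_t + (1/2) f_xx = 24*t^2/5 - 6*x^2/5 and diffusion = f_x = -4*x^3/5. Substituting x = B_t:
  d(-B_t^4/5 + 8*t^3/5) = (-6*B_t^2/5 + 24*t^2/5) dt + (-4*B_t^3/5) dB_t.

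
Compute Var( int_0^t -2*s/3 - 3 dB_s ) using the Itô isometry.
Var = t*(4*t^2 + 54*t + 243)/27

The Itô integral of a deterministic integrand f(s) has mean 0 because each increment f(s) * (B_{s+ds} - B_s) has mean 0. By the Itô isometry:
  Var( int_0^t f(s) dB_s ) = E[ (int_0^t f(s) dB_s)^2 ] = int_0^t f(s)^2 ds.
Here f(s) = -2*s/3 - 3, so f(s)^2 = (2*s + 9)^2/9. Integrate:
  int_0^t ((2*s + 9)^2/9) ds = t*(4*t^2 + 54*t + 243)/27.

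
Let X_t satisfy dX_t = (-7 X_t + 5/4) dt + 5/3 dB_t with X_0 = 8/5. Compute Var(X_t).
Var(X_t) = 25/126 - 25*exp(-14*t)/126

The variance V(t) = Var(X_t) satisfies V'(t) = 2 a V(t) + c^2 with V(0) = 0 (drift coefficient is linear in X, diffusion is constant). With a = -7, c = 5/3, the solution is
  V(t) = (c^2 / (2 a)) * (exp(2 a t) - 1)
       = ((5/3)^2 / (2*(-7))) * (exp((-14) t) - 1)
       = 25/126 - 25*exp(-14*t)/126.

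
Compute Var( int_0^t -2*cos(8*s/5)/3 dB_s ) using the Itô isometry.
Var = 2*t/9 + 5*sin(8*t/5)*cos(8*t/5)/36

The Itô integral of a deterministic integrand f(s) has mean 0 because each increment f(s) * (B_{s+ds} - B_s) has mean 0. By the Itô isometry:
  Var( int_0^t f(s) dB_s ) = E[ (int_0^t f(s) dB_s)^2 ] = int_0^t f(s)^2 ds.
Here f(s) = -2*cos(8*s/5)/3, so f(s)^2 = 4*cos(8*s/5)^2/9. Integrate:
  int_0^t (4*cos(8*s/5)^2/9) ds = 2*t/9 + 5*sin(8*t/5)*cos(8*t/5)/36.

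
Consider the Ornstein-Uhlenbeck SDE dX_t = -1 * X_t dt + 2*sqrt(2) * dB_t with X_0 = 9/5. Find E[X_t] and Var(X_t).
E[X_t] = 9*exp(-t)/5; Var(X_t) = 4 - 4*exp(-2*t)

The OU SDE dX = -theta X dt + sigma dB admits the integrating factor exp(theta t): d(exp(theta t) X_t) = sigma exp(theta t) dB_t. Integrating from 0 to t:
  X_t = x_0 * exp(-theta t) + sigma * int_0^t exp(-theta (t-s)) dB_s.
The Itô integral has mean 0 and (by the Itô isometry) variance sigma^2 * int_0^t exp(-2 theta (t - s)) ds = sigma^2 * (1 - exp(-2 theta t)) / (2 theta).
With theta = 1, sigma = 2*sqrt(2), x_0 = 9/5:
  E[X_t] = 9/5 * exp(-1 t) = 9*exp(-t)/5
  Var(X_t) = (2*sqrt(2))^2 * (1 - exp(-2*1 t)) / (2 * 1) = 4 - 4*exp(-2*t).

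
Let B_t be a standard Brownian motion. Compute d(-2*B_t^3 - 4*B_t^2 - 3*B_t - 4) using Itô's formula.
d(-2*B_t^3 - 4*B_t^2 - 3*B_t - 4) = (-6*B_t - 4) dt + (-6*B_t^2 - 8*B_t - 3) dB_t

Itô's formula for f(B_t) gives d f(B_t) = f'(B_t) dB_t + (1/2) f''(B_t) dt. Compute derivatives of f(x) = -2*x^3 - 4*x^2 - 3*x - 4:
  f'(x)  = -6*x^2 - 8*x - 3
  f''(x) = -12*x - 8
Substitute x = B_t and multiply the f'' term by 1/2:
  drift     = (1/2) * (-12*x - 8) evaluated at B_t = -6*B_t - 4
  diffusion = (-6*x^2 - 8*x - 3) evaluated at B_t = -6*B_t^2 - 8*B_t - 3
Therefore d(-2*B_t^3 - 4*B_t^2 - 3*B_t - 4) = (-6*B_t - 4) dt + (-6*B_t^2 - 8*B_t - 3) dB_t.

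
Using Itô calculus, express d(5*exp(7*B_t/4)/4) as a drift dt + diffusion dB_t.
d(5*exp(7*B_t/4)/4) = (245*exp(7*B_t/4)/128) dt + (35*exp(7*B_t/4)/16) dB_t

Itô's formula for f(B_t) gives d f(B_t) = f'(B_t) dB_t + (1/2) f''(B_t) dt. Compute derivatives of f(x) = 5*exp(7*x/4)/4:
  f'(x)  = 35*exp(7*x/4)/16
  f''(x) = 245*exp(7*x/4)/64
Substitute x = B_t and multiply the f'' term by 1/2:
  drift     = (1/2) * (245*exp(7*x/4)/64) evaluated at B_t = 245*exp(7*B_t/4)/128
  diffusion = (35*exp(7*x/4)/16) evaluated at B_t = 35*exp(7*B_t/4)/16
Therefore d(5*exp(7*B_t/4)/4) = (245*exp(7*B_t/4)/128) dt + (35*exp(7*B_t/4)/16) dB_t.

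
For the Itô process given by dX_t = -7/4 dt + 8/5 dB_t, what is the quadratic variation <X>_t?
<X>_t = 64*t/25

For an Itô process dX_t = a(t) dt + b(t) dB_t, the quadratic variation is <X>_t = int_0^t b(s)^2 ds (the drift term does not contribute). Here b(s) = 8/5, so
  b(s)^2 = 64/25.
Integrating from 0 to t:
  <X>_t = int_0^t (64/25) ds = 64*t/25.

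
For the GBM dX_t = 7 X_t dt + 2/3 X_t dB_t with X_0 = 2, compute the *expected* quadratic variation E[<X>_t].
E[<X>_t] = 8*exp(130*t/9)/65 - 8/65

<X>_t = int_0^t ((2/3) * X_s)^2 ds. Taking expectation inside the integral: E[<X>_t] = (2/3)^2 * int_0^t E[X_s^2] ds. For GBM, E[X_s^2] = x_0^2 * exp((2 mu + sigma^2) s). Integrating:
  E[<X>_t] = (2/3)^2 * 2^2 * (exp((2*7 + (2/3)^2) t) - 1) / (2*7 + (2/3)^2)
           = (2/3)^2 * 2^2 * (exp((130/9) t) - 1) / (130/9) = 8*exp(130*t/9)/65 - 8/65.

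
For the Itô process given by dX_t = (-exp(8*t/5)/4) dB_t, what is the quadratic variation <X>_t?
<X>_t = 5*exp(16*t/5)/256 - 5/256

For an Itô process dX_t = a(t) dt + b(t) dB_t, the quadratic variation is <X>_t = int_0^t b(s)^2 ds (the drift term does not contribute). Here b(s) = -exp(8*s/5)/4, so
  b(s)^2 = exp(16*s/5)/16.
Integrating from 0 to t:
  <X>_t = int_0^t (exp(16*s/5)/16) ds = 5*exp(16*t/5)/256 - 5/256.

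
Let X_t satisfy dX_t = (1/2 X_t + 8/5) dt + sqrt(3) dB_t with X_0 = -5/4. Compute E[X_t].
E[X_t] = 39*exp(t/2)/20 - 16/5

Taking expectations and using E[dB_t] = 0, the mean m(t) = E[X_t] satisfies the ODE m'(t) = a m(t) + b with m(0) = x_0. With a = 1/2, b = 8/5, x_0 = -5/4, the solution is
  m(t) = x_0 * exp(a t) + (b/a) * (exp(a t) - 1)
       = (-5/4) * exp((1/2) t) + ((8/5)/(1/2)) * (exp((1/2) t) - 1)
       = 39*exp(t/2)/20 - 16/5.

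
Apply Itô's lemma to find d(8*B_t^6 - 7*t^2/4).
d(8*B_t^6 - 7*t^2/4) = (120*B_t^4 - 7*t/2) dt + (48*B_t^5) dB_t

Itô's formula for f(t, x): d f(t, B_t) = (f_t + (1/2) f_xx) dt + f_x dB_t. Compute partials of f(t, x) = -7*t^2/4 + 8*x^6:
  f_t(t,x)  = -7*t/2
  f_x(t,x)  = 48*x^5
  f_xx(t,x) = 240*x^4
Assemble drift = f_t + (1/2) f_xx = -7*t/2 + 120*x^4 and diffusion = f_x = 48*x^5. Substituting x = B_t:
  d(8*B_t^6 - 7*t^2/4) = (120*B_t^4 - 7*t/2) dt + (48*B_t^5) dB_t.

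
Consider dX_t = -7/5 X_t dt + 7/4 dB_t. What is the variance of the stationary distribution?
lim Var(X_t) = 35/32

The OU SDE dX = -theta X dt + sigma dB admits the integrating factor exp(theta t): d(exp(theta t) X_t) = sigma exp(theta t) dB_t. Integrating from 0 to t gives X_t = x_0 * exp(-theta t) + sigma * int_0^t exp(-theta (t-s)) dB_s for any initial x_0. The Itô integral has variance (by the Itô isometry) sigma^2 * int_0^t exp(-2 theta (t - s)) ds = sigma^2 * (1 - exp(-2 theta t)) / (2 theta), independent of x_0.
With theta = 7/5, sigma = 7/4:
  Var(X_t) = (7/4)^2 * (1 - exp(-2*7/5 t)) / (2 * 7/5) = 35/32 - 35*exp(-14*t/5)/32.
As t -> infinity, exp(-2*7/5 t) -> 0, so the stationary variance is sigma^2 / (2 theta) = 35/32.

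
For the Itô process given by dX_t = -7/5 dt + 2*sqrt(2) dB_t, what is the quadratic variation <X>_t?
<X>_t = 8*t

For an Itô process dX_t = a(t) dt + b(t) dB_t, the quadratic variation is <X>_t = int_0^t b(s)^2 ds (the drift term does not contribute). Here b(s) = 2*sqrt(2), so
  b(s)^2 = 8.
Integrating from 0 to t:
  <X>_t = int_0^t (8) ds = 8*t.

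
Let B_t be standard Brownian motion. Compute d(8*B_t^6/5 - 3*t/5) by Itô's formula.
d(8*B_t^6/5 - 3*t/5) = (24*B_t^4 - 3/5) dt + (48*B_t^5/5) dB_t

Itô's formula for f(t, x): d f(t, B_t) = (f_t + (1/2) f_xx) dt + f_x dB_t. Compute partials of f(t, x) = -3*t/5 + 8*x^6/5:
  f_t(t,x)  = -3/5
  f_x(t,x)  = 48*x^5/5
  f_xx(t,x) = 48*x^4
Assemble drift = f_t + (1/2) f_xx = 24*x^4 - 3/5 and diffusion = f_x = 48*x^5/5. Substituting x = B_t:
  d(8*B_t^6/5 - 3*t/5) = (24*B_t^4 - 3/5) dt + (48*B_t^5/5) dB_t.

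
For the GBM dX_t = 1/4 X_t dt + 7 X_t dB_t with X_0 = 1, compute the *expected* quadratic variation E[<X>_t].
E[<X>_t] = 98*exp(99*t/2)/99 - 98/99

<X>_t = int_0^t (7 * X_s)^2 ds. Taking expectation inside the integral: E[<X>_t] = 7^2 * int_0^t E[X_s^2] ds. For GBM, E[X_s^2] = x_0^2 * exp((2 mu + sigma^2) s). Integrating:
  E[<X>_t] = 7^2 * 1^2 * (exp((2*(1/4) + 7^2) t) - 1) / (2*(1/4) + 7^2)
           = 7^2 * 1^2 * (exp((99/2) t) - 1) / (99/2) = 98*exp(99*t/2)/99 - 98/99.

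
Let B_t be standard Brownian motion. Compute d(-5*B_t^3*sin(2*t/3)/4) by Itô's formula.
d(-5*B_t^3*sin(2*t/3)/4) = (-5*B_t*(2*B_t^2*cos(2*t/3) + 9*sin(2*t/3))/12) dt + (-15*B_t^2*sin(2*t/3)/4) dB_t

Itô's formula for f(t, x): d f(t, B_t) = (f_t + (1/2) f_xx) dt + f_x dB_t. Compute partials of f(t, x) = -5*x^3*sin(2*t/3)/4:
  f_t(t,x)  = -5*x^3*cos(2*t/3)/6
  f_x(t,x)  = -15*x^2*sin(2*t/3)/4
  f_xx(t,x) = -15*x*sin(2*t/3)/2
Assemble drift = f_t + (1/2) f_xx = -5*x*(2*x^2*cos(2*t/3) + 9*sin(2*t/3))/12 and diffusion = f_x = -15*x^2*sin(2*t/3)/4. Substituting x = B_t:
  d(-5*B_t^3*sin(2*t/3)/4) = (-5*B_t*(2*B_t^2*cos(2*t/3) + 9*sin(2*t/3))/12) dt + (-15*B_t^2*sin(2*t/3)/4) dB_t.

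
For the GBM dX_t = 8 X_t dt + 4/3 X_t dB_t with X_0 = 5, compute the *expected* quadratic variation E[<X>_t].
E[<X>_t] = 5*exp(160*t/9)/2 - 5/2

<X>_t = int_0^t ((4/3) * X_s)^2 ds. Taking expectation inside the integral: E[<X>_t] = (4/3)^2 * int_0^t E[X_s^2] ds. For GBM, E[X_s^2] = x_0^2 * exp((2 mu + sigma^2) s). Integrating:
  E[<X>_t] = (4/3)^2 * 5^2 * (exp((2*8 + (4/3)^2) t) - 1) / (2*8 + (4/3)^2)
           = (4/3)^2 * 5^2 * (exp((160/9) t) - 1) / (160/9) = 5*exp(160*t/9)/2 - 5/2.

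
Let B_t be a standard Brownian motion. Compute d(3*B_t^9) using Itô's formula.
d(3*B_t^9) = (108*B_t^7) dt + (27*B_t^8) dB_t

Itô's formula for f(B_t) gives d f(B_t) = f'(B_t) dB_t + (1/2) f''(B_t) dt. Compute derivatives of f(x) = 3*x^9:
  f'(x)  = 27*x^8
  f''(x) = 216*x^7
Substitute x = B_t and multiply the f'' term by 1/2:
  drift     = (1/2) * (216*x^7) evaluated at B_t = 108*B_t^7
  diffusion = (27*x^8) evaluated at B_t = 27*B_t^8
Therefore d(3*B_t^9) = (108*B_t^7) dt + (27*B_t^8) dB_t.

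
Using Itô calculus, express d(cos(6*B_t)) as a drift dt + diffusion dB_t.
d(cos(6*B_t)) = (-18*cos(6*B_t)) dt + (-6*sin(6*B_t)) dB_t

Itô's formula for f(B_t) gives d f(B_t) = f'(B_t) dB_t + (1/2) f''(B_t) dt. Compute derivatives of f(x) = cos(6*x):
  f'(x)  = -6*sin(6*x)
  f''(x) = -36*cos(6*x)
Substitute x = B_t and multiply the f'' term by 1/2:
  drift     = (1/2) * (-36*cos(6*x)) evaluated at B_t = -18*cos(6*B_t)
  diffusion = (-6*sin(6*x)) evaluated at B_t = -6*sin(6*B_t)
Therefore d(cos(6*B_t)) = (-18*cos(6*B_t)) dt + (-6*sin(6*B_t)) dB_t.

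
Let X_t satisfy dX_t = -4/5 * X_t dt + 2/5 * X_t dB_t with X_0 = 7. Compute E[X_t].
E[X_t] = 7*exp(-4*t/5)

For GBM dX = mu X dt + sigma X dB with X_0 = x_0, apply Itô to Y = log X: dY = (mu - sigma^2/2) dt + sigma dB, so Y_t = log(x_0) + (mu - sigma^2/2) t + sigma B_t and hence X_t = x_0 * exp((mu - sigma^2/2) t + sigma B_t).
With mu = -4/5, sigma = 2/5, x_0 = 7, this gives:
  X_t = 7 * exp((-22/25) * t + (2/5) * B_t).
Since sigma*B_t ~ Normal(0, sigma^2 t), E[exp(sigma*B_t)] = exp(sigma^2 t / 2); so E[X_t] = x_0 * exp((mu - sigma^2/2) t) * exp(sigma^2 t / 2) = x_0 * exp(mu t) = 7*exp(-4*t/5).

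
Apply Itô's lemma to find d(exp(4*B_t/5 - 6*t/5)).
d(exp(4*B_t/5 - 6*t/5)) = (-22*exp(4*B_t/5 - 6*t/5)/25) dt + (4*exp(4*B_t/5 - 6*t/5)/5) dB_t

Itô's formula for f(t, x): d f(t, B_t) = (f_t + (1/2) f_xx) dt + f_x dB_t. Compute partials of f(t, x) = exp(-6*t/5 + 4*x/5):
  f_t(t,x)  = -6*exp(-6*t/5 + 4*x/5)/5
  f_x(t,x)  = 4*exp(-6*t/5 + 4*x/5)/5
  f_xx(t,x) = 16*exp(-6*t/5 + 4*x/5)/25
Assemble drift = f_t + (1/2) f_xx = -22*exp(-6*t/5 + 4*x/5)/25 and diffusion = f_x = 4*exp(-6*t/5 + 4*x/5)/5. Substituting x = B_t:
  d(exp(4*B_t/5 - 6*t/5)) = (-22*exp(4*B_t/5 - 6*t/5)/25) dt + (4*exp(4*B_t/5 - 6*t/5)/5) dB_t.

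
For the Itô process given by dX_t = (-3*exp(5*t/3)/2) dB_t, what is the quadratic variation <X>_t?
<X>_t = 27*exp(10*t/3)/40 - 27/40

For an Itô process dX_t = a(t) dt + b(t) dB_t, the quadratic variation is <X>_t = int_0^t b(s)^2 ds (the drift term does not contribute). Here b(s) = -3*exp(5*s/3)/2, so
  b(s)^2 = 9*exp(10*s/3)/4.
Integrating from 0 to t:
  <X>_t = int_0^t (9*exp(10*s/3)/4) ds = 27*exp(10*t/3)/40 - 27/40.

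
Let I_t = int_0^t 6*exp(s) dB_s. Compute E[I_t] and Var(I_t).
E[I_t] = 0; Var(I_t) = 18*exp(2*t) - 18

The Itô integral of a deterministic integrand f(s) has mean 0 because each increment f(s) * (B_{s+ds} - B_s) has mean 0. By the Itô isometry:
  Var( int_0^t f(s) dB_s ) = E[ (int_0^t f(s) dB_s)^2 ] = int_0^t f(s)^2 ds.
Here f(s) = 6*exp(s), so f(s)^2 = 36*exp(2*s). Integrate:
  int_0^t (36*exp(2*s)) ds = 18*exp(2*t) - 18.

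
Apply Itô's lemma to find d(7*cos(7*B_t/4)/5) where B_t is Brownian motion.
d(7*cos(7*B_t/4)/5) = (-343*cos(7*B_t/4)/160) dt + (-49*sin(7*B_t/4)/20) dB_t

Itô's formula for f(B_t) gives d f(B_t) = f'(B_t) dB_t + (1/2) f''(B_t) dt. Compute derivatives of f(x) = 7*cos(7*x/4)/5:
  f'(x)  = -49*sin(7*x/4)/20
  f''(x) = -343*cos(7*x/4)/80
Substitute x = B_t and multiply the f'' term by 1/2:
  drift     = (1/2) * (-343*cos(7*x/4)/80) evaluated at B_t = -343*cos(7*B_t/4)/160
  diffusion = (-49*sin(7*x/4)/20) evaluated at B_t = -49*sin(7*B_t/4)/20
Therefore d(7*cos(7*B_t/4)/5) = (-343*cos(7*B_t/4)/160) dt + (-49*sin(7*B_t/4)/20) dB_t.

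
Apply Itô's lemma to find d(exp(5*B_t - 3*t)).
d(exp(5*B_t - 3*t)) = (19*exp(5*B_t - 3*t)/2) dt + (5*exp(5*B_t - 3*t)) dB_t

Itô's formula for f(t, x): d f(t, B_t) = (f_t + (1/2) f_xx) dt + f_x dB_t. Compute partials of f(t, x) = exp(-3*t + 5*x):
  f_t(t,x)  = -3*exp(-3*t + 5*x)
  f_x(t,x)  = 5*exp(-3*t + 5*x)
  f_xx(t,x) = 25*exp(-3*t + 5*x)
Assemble drift = f_t + (1/2) f_xx = 19*exp(-3*t + 5*x)/2 and diffusion = f_x = 5*exp(-3*t + 5*x). Substituting x = B_t:
  d(exp(5*B_t - 3*t)) = (19*exp(5*B_t - 3*t)/2) dt + (5*exp(5*B_t - 3*t)) dB_t.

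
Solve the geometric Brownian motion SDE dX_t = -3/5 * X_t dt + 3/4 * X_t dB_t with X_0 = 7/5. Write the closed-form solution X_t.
X_t = 7/5 * exp((-141/160) * t + (3/4) * B_t)

For GBM dX = mu X dt + sigma X dB with X_0 = x_0, apply Itô to Y = log X: dY = (mu - sigma^2/2) dt + sigma dB, so Y_t = log(x_0) + (mu - sigma^2/2) t + sigma B_t and hence X_t = x_0 * exp((mu - sigma^2/2) t + sigma B_t).
With mu = -3/5, sigma = 3/4, x_0 = 7/5, this gives:
  X_t = 7/5 * exp((-141/160) * t + (3/4) * B_t).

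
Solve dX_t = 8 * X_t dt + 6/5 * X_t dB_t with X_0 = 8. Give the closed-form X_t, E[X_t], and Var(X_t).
X_t = 8 * exp((182/25) t + (6/5) B_t); E[X_t] = 8*exp(8*t); Var(X_t) = 64*(exp(36*t/25) - 1)*exp(16*t)

For GBM dX = mu X dt + sigma X dB with X_0 = x_0, apply Itô to Y = log X: dY = (mu - sigma^2/2) dt + sigma dB, so Y_t = log(x_0) + (mu - sigma^2/2) t + sigma B_t and hence X_t = x_0 * exp((mu - sigma^2/2) t + sigma B_t).
With mu = 8, sigma = 6/5, x_0 = 8, this gives:
  X_t = 8 * exp((182/25) * t + (6/5) * B_t).
Since sigma*B_t ~ Normal(0, sigma^2 t), E[exp(sigma*B_t)] = exp(sigma^2 t / 2); so E[X_t] = x_0 * exp((mu - sigma^2/2) t) * exp(sigma^2 t / 2) = x_0 * exp(mu t) = 8*exp(8*t).
Var(X_t) = E[X_t^2] - (E[X_t])^2 = x_0^2 * exp(2 mu t) * (exp(sigma^2 t) - 1) = 64*(exp(36*t/25) - 1)*exp(16*t).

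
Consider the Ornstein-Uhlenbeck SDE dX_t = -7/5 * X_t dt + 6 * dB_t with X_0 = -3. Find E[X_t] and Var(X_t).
E[X_t] = -3*exp(-7*t/5); Var(X_t) = 90/7 - 90*exp(-14*t/5)/7

The OU SDE dX = -theta X dt + sigma dB admits the integrating factor exp(theta t): d(exp(theta t) X_t) = sigma exp(theta t) dB_t. Integrating from 0 to t:
  X_t = x_0 * exp(-theta t) + sigma * int_0^t exp(-theta (t-s)) dB_s.
The Itô integral has mean 0 and (by the Itô isometry) variance sigma^2 * int_0^t exp(-2 theta (t - s)) ds = sigma^2 * (1 - exp(-2 theta t)) / (2 theta).
With theta = 7/5, sigma = 6, x_0 = -3:
  E[X_t] = -3 * exp(-7/5 t) = -3*exp(-7*t/5)
  Var(X_t) = (6)^2 * (1 - exp(-2*7/5 t)) / (2 * 7/5) = 90/7 - 90*exp(-14*t/5)/7.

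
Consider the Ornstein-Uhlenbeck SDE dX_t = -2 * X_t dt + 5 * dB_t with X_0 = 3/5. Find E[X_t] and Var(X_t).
E[X_t] = 3*exp(-2*t)/5; Var(X_t) = 25/4 - 25*exp(-4*t)/4

The OU SDE dX = -theta X dt + sigma dB admits the integrating factor exp(theta t): d(exp(theta t) X_t) = sigma exp(theta t) dB_t. Integrating from 0 to t:
  X_t = x_0 * exp(-theta t) + sigma * int_0^t exp(-theta (t-s)) dB_s.
The Itô integral has mean 0 and (by the Itô isometry) variance sigma^2 * int_0^t exp(-2 theta (t - s)) ds = sigma^2 * (1 - exp(-2 theta t)) / (2 theta).
With theta = 2, sigma = 5, x_0 = 3/5:
  E[X_t] = 3/5 * exp(-2 t) = 3*exp(-2*t)/5
  Var(X_t) = (5)^2 * (1 - exp(-2*2 t)) / (2 * 2) = 25/4 - 25*exp(-4*t)/4.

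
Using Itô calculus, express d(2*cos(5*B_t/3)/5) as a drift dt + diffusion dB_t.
d(2*cos(5*B_t/3)/5) = (-5*cos(5*B_t/3)/9) dt + (-2*sin(5*B_t/3)/3) dB_t

Itô's formula for f(B_t) gives d f(B_t) = f'(B_t) dB_t + (1/2) f''(B_t) dt. Compute derivatives of f(x) = 2*cos(5*x/3)/5:
  f'(x)  = -2*sin(5*x/3)/3
  f''(x) = -10*cos(5*x/3)/9
Substitute x = B_t and multiply the f'' term by 1/2:
  drift     = (1/2) * (-10*cos(5*x/3)/9) evaluated at B_t = -5*cos(5*B_t/3)/9
  diffusion = (-2*sin(5*x/3)/3) evaluated at B_t = -2*sin(5*B_t/3)/3
Therefore d(2*cos(5*B_t/3)/5) = (-5*cos(5*B_t/3)/9) dt + (-2*sin(5*B_t/3)/3) dB_t.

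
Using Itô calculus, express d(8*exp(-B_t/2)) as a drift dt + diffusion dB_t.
d(8*exp(-B_t/2)) = (exp(-B_t/2)) dt + (-4*exp(-B_t/2)) dB_t

Itô's formula for f(B_t) gives d f(B_t) = f'(B_t) dB_t + (1/2) f''(B_t) dt. Compute derivatives of f(x) = 8*exp(-x/2):
  f'(x)  = -4*exp(-x/2)
  f''(x) = 2*exp(-x/2)
Substitute x = B_t and multiply the f'' term by 1/2:
  drift     = (1/2) * (2*exp(-x/2)) evaluated at B_t = exp(-B_t/2)
  diffusion = (-4*exp(-x/2)) evaluated at B_t = -4*exp(-B_t/2)
Therefore d(8*exp(-B_t/2)) = (exp(-B_t/2)) dt + (-4*exp(-B_t/2)) dB_t.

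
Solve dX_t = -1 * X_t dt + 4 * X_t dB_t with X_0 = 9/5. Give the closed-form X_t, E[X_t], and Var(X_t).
X_t = 9/5 * exp((-9) t + (4) B_t); E[X_t] = 9*exp(-t)/5; Var(X_t) = (81*exp(16*t) - 81)*exp(-2*t)/25

For GBM dX = mu X dt + sigma X dB with X_0 = x_0, apply Itô to Y = log X: dY = (mu - sigma^2/2) dt + sigma dB, so Y_t = log(x_0) + (mu - sigma^2/2) t + sigma B_t and hence X_t = x_0 * exp((mu - sigma^2/2) t + sigma B_t).
With mu = -1, sigma = 4, x_0 = 9/5, this gives:
  X_t = 9/5 * exp((-9) * t + (4) * B_t).
Since sigma*B_t ~ Normal(0, sigma^2 t), E[exp(sigma*B_t)] = exp(sigma^2 t / 2); so E[X_t] = x_0 * exp((mu - sigma^2/2) t) * exp(sigma^2 t / 2) = x_0 * exp(mu t) = 9*exp(-t)/5.
Var(X_t) = E[X_t^2] - (E[X_t])^2 = x_0^2 * exp(2 mu t) * (exp(sigma^2 t) - 1) = (81*exp(16*t) - 81)*exp(-2*t)/25.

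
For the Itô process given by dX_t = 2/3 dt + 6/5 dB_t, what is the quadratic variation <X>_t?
<X>_t = 36*t/25

For an Itô process dX_t = a(t) dt + b(t) dB_t, the quadratic variation is <X>_t = int_0^t b(s)^2 ds (the drift term does not contribute). Here b(s) = 6/5, so
  b(s)^2 = 36/25.
Integrating from 0 to t:
  <X>_t = int_0^t (36/25) ds = 36*t/25.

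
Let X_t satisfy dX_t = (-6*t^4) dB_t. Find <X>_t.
<X>_t = 4*t^9

For an Itô process dX_t = a(t) dt + b(t) dB_t, the quadratic variation is <X>_t = int_0^t b(s)^2 ds (the drift term does not contribute). Here b(s) = -6*s^4, so
  b(s)^2 = 36*s^8.
Integrating from 0 to t:
  <X>_t = int_0^t (36*s^8) ds = 4*t^9.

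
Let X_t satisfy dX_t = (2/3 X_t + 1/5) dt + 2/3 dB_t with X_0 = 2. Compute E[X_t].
E[X_t] = 23*exp(2*t/3)/10 - 3/10

Taking expectations and using E[dB_t] = 0, the mean m(t) = E[X_t] satisfies the ODE m'(t) = a m(t) + b with m(0) = x_0. With a = 2/3, b = 1/5, x_0 = 2, the solution is
  m(t) = x_0 * exp(a t) + (b/a) * (exp(a t) - 1)
       = 2 * exp((2/3) t) + ((1/5)/(2/3)) * (exp((2/3) t) - 1)
       = 23*exp(2*t/3)/10 - 3/10.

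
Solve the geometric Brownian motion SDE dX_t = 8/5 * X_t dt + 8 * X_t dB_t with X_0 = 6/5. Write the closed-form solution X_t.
X_t = 6/5 * exp((-152/5) * t + (8) * B_t)

For GBM dX = mu X dt + sigma X dB with X_0 = x_0, apply Itô to Y = log X: dY = (mu - sigma^2/2) dt + sigma dB, so Y_t = log(x_0) + (mu - sigma^2/2) t + sigma B_t and hence X_t = x_0 * exp((mu - sigma^2/2) t + sigma B_t).
With mu = 8/5, sigma = 8, x_0 = 6/5, this gives:
  X_t = 6/5 * exp((-152/5) * t + (8) * B_t).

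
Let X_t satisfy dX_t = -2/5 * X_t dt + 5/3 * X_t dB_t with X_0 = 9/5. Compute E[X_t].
E[X_t] = 9*exp(-2*t/5)/5

For GBM dX = mu X dt + sigma X dB with X_0 = x_0, apply Itô to Y = log X: dY = (mu - sigma^2/2) dt + sigma dB, so Y_t = log(x_0) + (mu - sigma^2/2) t + sigma B_t and hence X_t = x_0 * exp((mu - sigma^2/2) t + sigma B_t).
With mu = -2/5, sigma = 5/3, x_0 = 9/5, this gives:
  X_t = 9/5 * exp((-161/90) * t + (5/3) * B_t).
Since sigma*B_t ~ Normal(0, sigma^2 t), E[exp(sigma*B_t)] = exp(sigma^2 t / 2); so E[X_t] = x_0 * exp((mu - sigma^2/2) t) * exp(sigma^2 t / 2) = x_0 * exp(mu t) = 9*exp(-2*t/5)/5.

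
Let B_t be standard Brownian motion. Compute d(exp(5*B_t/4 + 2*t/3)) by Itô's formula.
d(exp(5*B_t/4 + 2*t/3)) = (139*exp(5*B_t/4 + 2*t/3)/96) dt + (5*exp(5*B_t/4 + 2*t/3)/4) dB_t

Itô's formula for f(t, x): d f(t, B_t) = (f_t + (1/2) f_xx) dt + f_x dB_t. Compute partials of f(t, x) = exp(2*t/3 + 5*x/4):
  f_t(t,x)  = 2*exp(2*t/3 + 5*x/4)/3
  f_x(t,x)  = 5*exp(2*t/3 + 5*x/4)/4
  f_xx(t,x) = 25*exp(2*t/3 + 5*x/4)/16
Assemble drift = f_t + (1/2) f_xx = 139*exp(2*t/3 + 5*x/4)/96 and diffusion = f_x = 5*exp(2*t/3 + 5*x/4)/4. Substituting x = B_t:
  d(exp(5*B_t/4 + 2*t/3)) = (139*exp(5*B_t/4 + 2*t/3)/96) dt + (5*exp(5*B_t/4 + 2*t/3)/4) dB_t.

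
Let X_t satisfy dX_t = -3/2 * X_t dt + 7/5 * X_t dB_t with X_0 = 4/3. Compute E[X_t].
E[X_t] = 4*exp(-3*t/2)/3

For GBM dX = mu X dt + sigma X dB with X_0 = x_0, apply Itô to Y = log X: dY = (mu - sigma^2/2) dt + sigma dB, so Y_t = log(x_0) + (mu - sigma^2/2) t + sigma B_t and hence X_t = x_0 * exp((mu - sigma^2/2) t + sigma B_t).
With mu = -3/2, sigma = 7/5, x_0 = 4/3, this gives:
  X_t = 4/3 * exp((-62/25) * t + (7/5) * B_t).
Since sigma*B_t ~ Normal(0, sigma^2 t), E[exp(sigma*B_t)] = exp(sigma^2 t / 2); so E[X_t] = x_0 * exp((mu - sigma^2/2) t) * exp(sigma^2 t / 2) = x_0 * exp(mu t) = 4*exp(-3*t/2)/3.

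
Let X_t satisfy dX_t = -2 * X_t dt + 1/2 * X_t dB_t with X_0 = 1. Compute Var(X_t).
Var(X_t) = (exp(t/4) - 1)*exp(-4*t)

For GBM dX = mu X dt + sigma X dB with X_0 = x_0, apply Itô to Y = log X: dY = (mu - sigma^2/2) dt + sigma dB, so Y_t = log(x_0) + (mu - sigma^2/2) t + sigma B_t and hence X_t = x_0 * exp((mu - sigma^2/2) t + sigma B_t).
With mu = -2, sigma = 1/2, x_0 = 1, this gives:
  X_t = 1 * exp((-17/8) * t + (1/2) * B_t).
Since sigma*B_t ~ Normal(0, sigma^2 t), E[exp(sigma*B_t)] = exp(sigma^2 t / 2); so E[X_t] = x_0 * exp((mu - sigma^2/2) t) * exp(sigma^2 t / 2) = x_0 * exp(mu t) = exp(-2*t).
Var(X_t) = E[X_t^2] - (E[X_t])^2 = x_0^2 * exp(2 mu t) * (exp(sigma^2 t) - 1) = (exp(t/4) - 1)*exp(-4*t).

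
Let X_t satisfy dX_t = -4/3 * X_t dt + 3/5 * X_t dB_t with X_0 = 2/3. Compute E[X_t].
E[X_t] = 2*exp(-4*t/3)/3

For GBM dX = mu X dt + sigma X dB with X_0 = x_0, apply Itô to Y = log X: dY = (mu - sigma^2/2) dt + sigma dB, so Y_t = log(x_0) + (mu - sigma^2/2) t + sigma B_t and hence X_t = x_0 * exp((mu - sigma^2/2) t + sigma B_t).
With mu = -4/3, sigma = 3/5, x_0 = 2/3, this gives:
  X_t = 2/3 * exp((-227/150) * t + (3/5) * B_t).
Since sigma*B_t ~ Normal(0, sigma^2 t), E[exp(sigma*B_t)] = exp(sigma^2 t / 2); so E[X_t] = x_0 * exp((mu - sigma^2/2) t) * exp(sigma^2 t / 2) = x_0 * exp(mu t) = 2*exp(-4*t/3)/3.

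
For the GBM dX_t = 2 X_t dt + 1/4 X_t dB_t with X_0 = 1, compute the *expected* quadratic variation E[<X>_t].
E[<X>_t] = exp(65*t/16)/65 - 1/65

<X>_t = int_0^t ((1/4) * X_s)^2 ds. Taking expectation inside the integral: E[<X>_t] = (1/4)^2 * int_0^t E[X_s^2] ds. For GBM, E[X_s^2] = x_0^2 * exp((2 mu + sigma^2) s). Integrating:
  E[<X>_t] = (1/4)^2 * 1^2 * (exp((2*2 + (1/4)^2) t) - 1) / (2*2 + (1/4)^2)
           = (1/4)^2 * 1^2 * (exp((65/16) t) - 1) / (65/16) = exp(65*t/16)/65 - 1/65.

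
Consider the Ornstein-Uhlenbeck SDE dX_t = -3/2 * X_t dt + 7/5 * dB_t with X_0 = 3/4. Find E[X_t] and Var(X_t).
E[X_t] = 3*exp(-3*t/2)/4; Var(X_t) = 49/75 - 49*exp(-3*t)/75

The OU SDE dX = -theta X dt + sigma dB admits the integrating factor exp(theta t): d(exp(theta t) X_t) = sigma exp(theta t) dB_t. Integrating from 0 to t:
  X_t = x_0 * exp(-theta t) + sigma * int_0^t exp(-theta (t-s)) dB_s.
The Itô integral has mean 0 and (by the Itô isometry) variance sigma^2 * int_0^t exp(-2 theta (t - s)) ds = sigma^2 * (1 - exp(-2 theta t)) / (2 theta).
With theta = 3/2, sigma = 7/5, x_0 = 3/4:
  E[X_t] = 3/4 * exp(-3/2 t) = 3*exp(-3*t/2)/4
  Var(X_t) = (7/5)^2 * (1 - exp(-2*3/2 t)) / (2 * 3/2) = 49/75 - 49*exp(-3*t)/75.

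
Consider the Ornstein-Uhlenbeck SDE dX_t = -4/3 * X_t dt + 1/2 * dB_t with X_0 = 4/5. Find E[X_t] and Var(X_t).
E[X_t] = 4*exp(-4*t/3)/5; Var(X_t) = 3/32 - 3*exp(-8*t/3)/32

The OU SDE dX = -theta X dt + sigma dB admits the integrating factor exp(theta t): d(exp(theta t) X_t) = sigma exp(theta t) dB_t. Integrating from 0 to t:
  X_t = x_0 * exp(-theta t) + sigma * int_0^t exp(-theta (t-s)) dB_s.
The Itô integral has mean 0 and (by the Itô isometry) variance sigma^2 * int_0^t exp(-2 theta (t - s)) ds = sigma^2 * (1 - exp(-2 theta t)) / (2 theta).
With theta = 4/3, sigma = 1/2, x_0 = 4/5:
  E[X_t] = 4/5 * exp(-4/3 t) = 4*exp(-4*t/3)/5
  Var(X_t) = (1/2)^2 * (1 - exp(-2*4/3 t)) / (2 * 4/3) = 3/32 - 3*exp(-8*t/3)/32.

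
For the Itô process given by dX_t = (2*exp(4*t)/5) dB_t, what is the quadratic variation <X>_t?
<X>_t = exp(8*t)/50 - 1/50

For an Itô process dX_t = a(t) dt + b(t) dB_t, the quadratic variation is <X>_t = int_0^t b(s)^2 ds (the drift term does not contribute). Here b(s) = 2*exp(4*s)/5, so
  b(s)^2 = 4*exp(8*s)/25.
Integrating from 0 to t:
  <X>_t = int_0^t (4*exp(8*s)/25) ds = exp(8*t)/50 - 1/50.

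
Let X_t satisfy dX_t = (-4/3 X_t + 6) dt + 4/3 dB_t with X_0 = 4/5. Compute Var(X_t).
Var(X_t) = 2/3 - 2*exp(-8*t/3)/3

The variance V(t) = Var(X_t) satisfies V'(t) = 2 a V(t) + c^2 with V(0) = 0 (drift coefficient is linear in X, diffusion is constant). With a = -4/3, c = 4/3, the solution is
  V(t) = (c^2 / (2 a)) * (exp(2 a t) - 1)
       = ((4/3)^2 / (2*(-4/3))) * (exp((-8/3) t) - 1)
       = 2/3 - 2*exp(-8*t/3)/3.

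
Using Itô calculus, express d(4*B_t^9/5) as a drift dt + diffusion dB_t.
d(4*B_t^9/5) = (144*B_t^7/5) dt + (36*B_t^8/5) dB_t

Itô's formula for f(B_t) gives d f(B_t) = f'(B_t) dB_t + (1/2) f''(B_t) dt. Compute derivatives of f(x) = 4*x^9/5:
  f'(x)  = 36*x^8/5
  f''(x) = 288*x^7/5
Substitute x = B_t and multiply the f'' term by 1/2:
  drift     = (1/2) * (288*x^7/5) evaluated at B_t = 144*B_t^7/5
  diffusion = (36*x^8/5) evaluated at B_t = 36*B_t^8/5
Therefore d(4*B_t^9/5) = (144*B_t^7/5) dt + (36*B_t^8/5) dB_t.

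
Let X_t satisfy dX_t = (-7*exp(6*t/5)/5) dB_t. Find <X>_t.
<X>_t = 49*exp(12*t/5)/60 - 49/60

For an Itô process dX_t = a(t) dt + b(t) dB_t, the quadratic variation is <X>_t = int_0^t b(s)^2 ds (the drift term does not contribute). Here b(s) = -7*exp(6*s/5)/5, so
  b(s)^2 = 49*exp(12*s/5)/25.
Integrating from 0 to t:
  <X>_t = int_0^t (49*exp(12*s/5)/25) ds = 49*exp(12*t/5)/60 - 49/60.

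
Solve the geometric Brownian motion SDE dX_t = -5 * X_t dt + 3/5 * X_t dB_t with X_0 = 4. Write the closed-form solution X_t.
X_t = 4 * exp((-259/50) * t + (3/5) * B_t)

For GBM dX = mu X dt + sigma X dB with X_0 = x_0, apply Itô to Y = log X: dY = (mu - sigma^2/2) dt + sigma dB, so Y_t = log(x_0) + (mu - sigma^2/2) t + sigma B_t and hence X_t = x_0 * exp((mu - sigma^2/2) t + sigma B_t).
With mu = -5, sigma = 3/5, x_0 = 4, this gives:
  X_t = 4 * exp((-259/50) * t + (3/5) * B_t).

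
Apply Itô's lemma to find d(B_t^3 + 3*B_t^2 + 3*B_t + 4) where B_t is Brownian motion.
d(B_t^3 + 3*B_t^2 + 3*B_t + 4) = (3*B_t + 3) dt + (3*B_t^2 + 6*B_t + 3) dB_t

Itô's formula for f(B_t) gives d f(B_t) = f'(B_t) dB_t + (1/2) f''(B_t) dt. Compute derivatives of f(x) = x^3 + 3*x^2 + 3*x + 4:
  f'(x)  = 3*x^2 + 6*x + 3
  f''(x) = 6*x + 6
Substitute x = B_t and multiply the f'' term by 1/2:
  drift     = (1/2) * (6*x + 6) evaluated at B_t = 3*B_t + 3
  diffusion = (3*x^2 + 6*x + 3) evaluated at B_t = 3*B_t^2 + 6*B_t + 3
Therefore d(B_t^3 + 3*B_t^2 + 3*B_t + 4) = (3*B_t + 3) dt + (3*B_t^2 + 6*B_t + 3) dB_t.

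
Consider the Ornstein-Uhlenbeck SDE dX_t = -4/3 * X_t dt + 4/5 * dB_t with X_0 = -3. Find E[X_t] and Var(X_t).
E[X_t] = -3*exp(-4*t/3); Var(X_t) = 6/25 - 6*exp(-8*t/3)/25

The OU SDE dX = -theta X dt + sigma dB admits the integrating factor exp(theta t): d(exp(theta t) X_t) = sigma exp(theta t) dB_t. Integrating from 0 to t:
  X_t = x_0 * exp(-theta t) + sigma * int_0^t exp(-theta (t-s)) dB_s.
The Itô integral has mean 0 and (by the Itô isometry) variance sigma^2 * int_0^t exp(-2 theta (t - s)) ds = sigma^2 * (1 - exp(-2 theta t)) / (2 theta).
With theta = 4/3, sigma = 4/5, x_0 = -3:
  E[X_t] = -3 * exp(-4/3 t) = -3*exp(-4*t/3)
  Var(X_t) = (4/5)^2 * (1 - exp(-2*4/3 t)) / (2 * 4/3) = 6/25 - 6*exp(-8*t/3)/25.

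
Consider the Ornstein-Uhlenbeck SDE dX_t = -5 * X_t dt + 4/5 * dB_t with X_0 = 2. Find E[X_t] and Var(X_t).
E[X_t] = 2*exp(-5*t); Var(X_t) = 8/125 - 8*exp(-10*t)/125

The OU SDE dX = -theta X dt + sigma dB admits the integrating factor exp(theta t): d(exp(theta t) X_t) = sigma exp(theta t) dB_t. Integrating from 0 to t:
  X_t = x_0 * exp(-theta t) + sigma * int_0^t exp(-theta (t-s)) dB_s.
The Itô integral has mean 0 and (by the Itô isometry) variance sigma^2 * int_0^t exp(-2 theta (t - s)) ds = sigma^2 * (1 - exp(-2 theta t)) / (2 theta).
With theta = 5, sigma = 4/5, x_0 = 2:
  E[X_t] = 2 * exp(-5 t) = 2*exp(-5*t)
  Var(X_t) = (4/5)^2 * (1 - exp(-2*5 t)) / (2 * 5) = 8/125 - 8*exp(-10*t)/125.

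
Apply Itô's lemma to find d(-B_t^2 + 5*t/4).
d(-B_t^2 + 5*t/4) = (1/4) dt + (-2*B_t) dB_t

Itô's formula for f(t, x): d f(t, B_t) = (f_t + (1/2) f_xx) dt + f_x dB_t. Compute partials of f(t, x) = 5*t/4 - x^2:
  f_t(t,x)  = 5/4
  f_x(t,x)  = -2*x
  f_xx(t,x) = -2
Assemble drift = f_t + (1/2) f_xx = 1/4 and diffusion = f_x = -2*x. Substituting x = B_t:
  d(-B_t^2 + 5*t/4) = (1/4) dt + (-2*B_t) dB_t.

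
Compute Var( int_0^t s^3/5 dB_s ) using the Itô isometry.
Var = t^7/175

The Itô integral of a deterministic integrand f(s) has mean 0 because each increment f(s) * (B_{s+ds} - B_s) has mean 0. By the Itô isometry:
  Var( int_0^t f(s) dB_s ) = E[ (int_0^t f(s) dB_s)^2 ] = int_0^t f(s)^2 ds.
Here f(s) = s^3/5, so f(s)^2 = s^6/25. Integrate:
  int_0^t (s^6/25) ds = t^7/175.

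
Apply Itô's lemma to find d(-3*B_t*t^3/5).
d(-3*B_t*t^3/5) = (-9*B_t*t^2/5) dt + (-3*t^3/5) dB_t

Itô's formula for f(t, x): d f(t, B_t) = (f_t + (1/2) f_xx) dt + f_x dB_t. Compute partials of f(t, x) = -3*t^3*x/5:
  f_t(t,x)  = -9*t^2*x/5
  f_x(t,x)  = -3*t^3/5
  f_xx(t,x) = 0
Assemble drift = f_t + (1/2) f_xx = -9*t^2*x/5 and diffusion = f_x = -3*t^3/5. Substituting x = B_t:
  d(-3*B_t*t^3/5) = (-9*B_t*t^2/5) dt + (-3*t^3/5) dB_t.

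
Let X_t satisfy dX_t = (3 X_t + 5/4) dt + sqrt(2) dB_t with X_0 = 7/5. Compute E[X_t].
E[X_t] = 109*exp(3*t)/60 - 5/12

Taking expectations and using E[dB_t] = 0, the mean m(t) = E[X_t] satisfies the ODE m'(t) = a m(t) + b with m(0) = x_0. With a = 3, b = 5/4, x_0 = 7/5, the solution is
  m(t) = x_0 * exp(a t) + (b/a) * (exp(a t) - 1)
       = (7/5) * exp(3 t) + ((5/4)/3) * (exp(3 t) - 1)
       = 109*exp(3*t)/60 - 5/12.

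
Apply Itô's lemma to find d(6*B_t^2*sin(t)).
d(6*B_t^2*sin(t)) = (6*B_t^2*cos(t) + 6*sin(t)) dt + (12*B_t*sin(t)) dB_t

Itô's formula for f(t, x): d f(t, B_t) = (f_t + (1/2) f_xx) dt + f_x dB_t. Compute partials of f(t, x) = 6*x^2*sin(t):
  f_t(t,x)  = 6*x^2*cos(t)
  f_x(t,x)  = 12*x*sin(t)
  f_xx(t,x) = 12*sin(t)
Assemble drift = f_t + (1/2) f_xx = 6*x^2*cos(t) + 6*sin(t) and diffusion = f_x = 12*x*sin(t). Substituting x = B_t:
  d(6*B_t^2*sin(t)) = (6*B_t^2*cos(t) + 6*sin(t)) dt + (12*B_t*sin(t)) dB_t.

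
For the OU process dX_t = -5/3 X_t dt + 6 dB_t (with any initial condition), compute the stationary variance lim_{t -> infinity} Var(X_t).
lim Var(X_t) = 54/5

The OU SDE dX = -theta X dt + sigma dB admits the integrating factor exp(theta t): d(exp(theta t) X_t) = sigma exp(theta t) dB_t. Integrating from 0 to t gives X_t = x_0 * exp(-theta t) + sigma * int_0^t exp(-theta (t-s)) dB_s for any initial x_0. The Itô integral has variance (by the Itô isometry) sigma^2 * int_0^t exp(-2 theta (t - s)) ds = sigma^2 * (1 - exp(-2 theta t)) / (2 theta), independent of x_0.
With theta = 5/3, sigma = 6:
  Var(X_t) = (6)^2 * (1 - exp(-2*5/3 t)) / (2 * 5/3) = 54/5 - 54*exp(-10*t/3)/5.
As t -> infinity, exp(-2*5/3 t) -> 0, so the stationary variance is sigma^2 / (2 theta) = 54/5.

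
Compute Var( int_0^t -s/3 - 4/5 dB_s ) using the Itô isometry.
Var = t*(25*t^2 + 180*t + 432)/675

The Itô integral of a deterministic integrand f(s) has mean 0 because each increment f(s) * (B_{s+ds} - B_s) has mean 0. By the Itô isometry:
  Var( int_0^t f(s) dB_s ) = E[ (int_0^t f(s) dB_s)^2 ] = int_0^t f(s)^2 ds.
Here f(s) = -s/3 - 4/5, so f(s)^2 = (5*s + 12)^2/225. Integrate:
  int_0^t ((5*s + 12)^2/225) ds = t*(25*t^2 + 180*t + 432)/675.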